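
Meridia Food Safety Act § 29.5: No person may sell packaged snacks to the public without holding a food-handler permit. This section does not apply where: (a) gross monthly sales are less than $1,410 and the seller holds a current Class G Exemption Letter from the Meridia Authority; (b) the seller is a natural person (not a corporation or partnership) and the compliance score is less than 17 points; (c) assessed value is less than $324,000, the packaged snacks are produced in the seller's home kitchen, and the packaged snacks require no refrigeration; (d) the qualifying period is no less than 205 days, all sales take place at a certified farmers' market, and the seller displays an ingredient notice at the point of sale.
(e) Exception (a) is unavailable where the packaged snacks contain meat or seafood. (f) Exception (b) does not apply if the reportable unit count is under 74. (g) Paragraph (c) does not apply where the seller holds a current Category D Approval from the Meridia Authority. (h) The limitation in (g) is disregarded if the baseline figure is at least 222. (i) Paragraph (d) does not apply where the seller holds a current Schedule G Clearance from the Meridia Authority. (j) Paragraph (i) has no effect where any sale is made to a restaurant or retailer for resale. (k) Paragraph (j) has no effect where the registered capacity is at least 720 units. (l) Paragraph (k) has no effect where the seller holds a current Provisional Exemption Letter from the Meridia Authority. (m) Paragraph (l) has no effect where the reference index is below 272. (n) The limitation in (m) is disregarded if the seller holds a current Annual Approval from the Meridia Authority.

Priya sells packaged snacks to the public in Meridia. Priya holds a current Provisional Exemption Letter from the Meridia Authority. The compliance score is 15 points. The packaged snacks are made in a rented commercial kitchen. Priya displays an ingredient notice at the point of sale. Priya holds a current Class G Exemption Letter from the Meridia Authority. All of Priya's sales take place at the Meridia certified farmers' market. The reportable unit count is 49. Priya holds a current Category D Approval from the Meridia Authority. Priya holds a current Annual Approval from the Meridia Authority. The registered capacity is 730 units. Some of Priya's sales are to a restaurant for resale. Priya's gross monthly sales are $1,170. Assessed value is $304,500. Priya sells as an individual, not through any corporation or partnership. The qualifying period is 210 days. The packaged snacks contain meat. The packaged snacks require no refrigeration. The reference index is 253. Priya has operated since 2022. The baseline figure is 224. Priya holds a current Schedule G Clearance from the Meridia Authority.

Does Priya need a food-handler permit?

Exception (a): gross monthly sales are $1,170, less than the $1,410 limit; a current Class G Exemption Letter is held — every condition holds. Turning to paragraph (e): (e) is engaged — the packaged snacks contain meat. Exception (a) does not apply.
Exception (b) is satisfied on its face — the seller is a natural person; the compliance score is 15 points, less than the 17 points limit. But applying paragraph (f): (f) operates against (b): the reportable unit count is 49, under the 74 limit. So (b) is unavailable.
Exception (c) requires that the packaged snacks are produced in the seller's home kitchen; but the packaged snacks are made in a commercial kitchen, not a home kitchen, so (c) is unavailable.
Exception (d)'s conditions are all satisfied: the qualifying period is 210 days, meeting the 205 days threshold; all sales are at a certified farmers' market; an ingredient notice is displayed. Under paragraphs (i)–(n): (i) would limit (d) — a current Schedule G Clearance is held — but (j) sets (i) aside: (j) applies — some sales are to a restaurant for resale. (k) applies (the registered capacity is 730 units, meeting the 720 units threshold), but is itself disapplied by (l): (l) is engaged — a current Provisional Exemption Letter is held. (m) is triggered (the reference index is 253, below the 272 limit), but is set aside by (n): (n) operates against (m): a current Annual Approval is held. Exception (d) stands.

No — exception (d) applies; Priya is not required to hold a food-handler permit.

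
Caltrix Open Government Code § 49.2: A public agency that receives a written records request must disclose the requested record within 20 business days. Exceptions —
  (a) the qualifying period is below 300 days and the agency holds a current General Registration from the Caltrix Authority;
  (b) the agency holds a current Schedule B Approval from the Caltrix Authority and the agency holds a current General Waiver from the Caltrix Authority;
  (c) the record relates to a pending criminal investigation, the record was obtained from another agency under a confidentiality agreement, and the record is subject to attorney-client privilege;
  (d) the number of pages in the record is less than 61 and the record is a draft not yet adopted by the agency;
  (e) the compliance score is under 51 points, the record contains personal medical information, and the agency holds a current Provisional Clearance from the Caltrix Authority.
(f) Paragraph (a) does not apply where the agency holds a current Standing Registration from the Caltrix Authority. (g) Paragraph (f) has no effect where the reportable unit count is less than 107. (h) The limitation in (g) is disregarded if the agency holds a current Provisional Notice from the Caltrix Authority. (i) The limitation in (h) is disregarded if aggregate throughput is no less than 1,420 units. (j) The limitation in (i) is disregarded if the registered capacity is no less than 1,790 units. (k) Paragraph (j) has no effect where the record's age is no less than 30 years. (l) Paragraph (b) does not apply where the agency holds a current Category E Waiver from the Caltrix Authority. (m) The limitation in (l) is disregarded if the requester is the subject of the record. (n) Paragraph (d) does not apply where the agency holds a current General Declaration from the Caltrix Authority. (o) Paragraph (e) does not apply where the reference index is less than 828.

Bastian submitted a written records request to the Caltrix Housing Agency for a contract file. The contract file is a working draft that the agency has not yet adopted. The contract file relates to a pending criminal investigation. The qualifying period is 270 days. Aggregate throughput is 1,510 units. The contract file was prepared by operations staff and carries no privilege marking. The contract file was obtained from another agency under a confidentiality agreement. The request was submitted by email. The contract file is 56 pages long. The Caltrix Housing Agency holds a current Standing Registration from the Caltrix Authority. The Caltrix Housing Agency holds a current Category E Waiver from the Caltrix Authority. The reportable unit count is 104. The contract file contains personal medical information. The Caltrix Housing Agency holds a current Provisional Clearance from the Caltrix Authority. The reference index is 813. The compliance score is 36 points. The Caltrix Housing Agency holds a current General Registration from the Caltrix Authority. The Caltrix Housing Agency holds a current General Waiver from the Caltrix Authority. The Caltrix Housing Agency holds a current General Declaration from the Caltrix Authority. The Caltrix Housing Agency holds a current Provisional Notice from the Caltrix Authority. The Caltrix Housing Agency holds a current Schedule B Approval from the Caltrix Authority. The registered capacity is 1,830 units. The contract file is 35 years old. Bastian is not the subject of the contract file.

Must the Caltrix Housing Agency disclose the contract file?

Exception (a): the qualifying period is 270 days, below the 300 days limit; a current General Registration is held — every condition holds. Under paragraphs (f)–(k): (f) would limit (a) — a current Standing Registration is held — but (g) sets (f) aside: (g) operates against (f): the reportable unit count is 104, less than the 107 limit. (h) applies (a current Provisional Notice is held), but is overridden by (i): (i) is engaged — aggregate throughput is 1,510 units, meeting the 1,420 units threshold. (j) is engaged (the registered capacity is 1,830 units, meeting the 1,790 units threshold), but is itself disapplied by (k): (k) operates — the record's age is 35 years, meeting the 30 years threshold. So (a) applies.
All of (b)'s requirements are met (a current Schedule B Approval is held; a current General Waiver is held). But: (l) operates against (b): a current Category E Waiver is held. (m), which would lift (l), is not engaged — Bastian is not the subject of the contract file. Exception (b) does not apply.
Exception (c) fails — the contract file carries no privilege marking.
Exception (d): the number of pages in the record is 56, less than the 61 limit; the contract file is an unadopted draft — every condition holds. But: (n) applies — a current General Declaration is held. Exception (d) does not apply.
Exception (e)'s conditions are all satisfied: the compliance score is 36 points, under the 51 points limit; the contract file contains personal medical information; a current Provisional Clearance is held. But applying paragraph (o): (o) is engaged — the reference index is 813, less than the 828 limit. Exception (e) does not apply.

No — exception (a) applies; the Caltrix Housing Agency is not required to disclose the contract file.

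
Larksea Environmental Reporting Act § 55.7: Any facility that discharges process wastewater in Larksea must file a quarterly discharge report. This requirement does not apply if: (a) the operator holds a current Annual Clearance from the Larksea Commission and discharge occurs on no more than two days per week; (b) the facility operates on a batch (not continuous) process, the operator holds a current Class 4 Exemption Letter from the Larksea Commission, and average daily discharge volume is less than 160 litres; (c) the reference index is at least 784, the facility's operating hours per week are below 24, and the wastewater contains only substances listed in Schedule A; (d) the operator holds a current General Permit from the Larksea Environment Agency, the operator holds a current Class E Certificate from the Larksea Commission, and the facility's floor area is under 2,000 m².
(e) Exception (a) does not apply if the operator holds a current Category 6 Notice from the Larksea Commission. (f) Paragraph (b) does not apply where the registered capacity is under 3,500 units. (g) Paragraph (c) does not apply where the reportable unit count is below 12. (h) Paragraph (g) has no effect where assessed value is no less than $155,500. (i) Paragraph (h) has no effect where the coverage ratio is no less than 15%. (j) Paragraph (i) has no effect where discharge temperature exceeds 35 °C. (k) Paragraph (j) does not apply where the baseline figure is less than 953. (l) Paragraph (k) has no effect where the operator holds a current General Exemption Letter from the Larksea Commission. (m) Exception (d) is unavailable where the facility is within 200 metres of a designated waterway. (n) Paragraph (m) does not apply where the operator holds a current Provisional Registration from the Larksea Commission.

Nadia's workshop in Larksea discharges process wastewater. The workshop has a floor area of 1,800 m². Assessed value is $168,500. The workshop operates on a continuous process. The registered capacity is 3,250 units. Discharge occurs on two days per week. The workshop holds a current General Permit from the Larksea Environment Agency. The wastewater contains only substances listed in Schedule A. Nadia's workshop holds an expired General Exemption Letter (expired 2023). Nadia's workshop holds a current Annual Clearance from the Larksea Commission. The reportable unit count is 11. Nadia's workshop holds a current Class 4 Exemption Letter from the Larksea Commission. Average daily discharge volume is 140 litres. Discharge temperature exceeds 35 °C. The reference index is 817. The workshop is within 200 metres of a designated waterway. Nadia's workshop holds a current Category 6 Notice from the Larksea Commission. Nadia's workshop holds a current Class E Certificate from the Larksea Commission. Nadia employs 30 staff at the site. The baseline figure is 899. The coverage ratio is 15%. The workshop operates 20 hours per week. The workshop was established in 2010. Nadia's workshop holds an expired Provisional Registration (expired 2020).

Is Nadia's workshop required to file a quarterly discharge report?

Yes — Nadia's workshop must file a quarterly discharge report.

All of (a)'s requirements are met (a current Annual Clearance is held; discharge occurs on no more than two days per week). But: (e) applies — a current Category 6 Notice is held. (a) is therefore removed.
Exception (b) fails — the facility operates on a continuous process.
Exception (c): the reference index is 817, meeting the 784 threshold; the facility's operating hours per week are 20, below the 24 limit; the wastewater is Schedule-A-only — every condition holds. But: (g) applies — the reportable unit count is 11, below the 12 limit. (h) applies (assessed value is $168,500, meeting the $155,500 threshold), but yields to (i): (i) operates against (h): the coverage ratio is 15%, meeting the 15% threshold. (j) is triggered (discharge temperature exceeds 35 °C), but is itself disapplied by (k): (k) is engaged — the baseline figure is 899, less than the 953 limit. (l) is not engaged (no current General Exemption Letter is held), so (k) stands. So (c) is unavailable.
Exception (d): a current General Permit is held; a current Class E Certificate is held; the facility's floor area is 1,800 m², under the 2,000 m² limit — every condition holds. However, paragraphs (m)–(n) must be considered: (m) operates against (d): the workshop is within 200 m of a designated waterway. (n), which would lift (m), does not operate here — there is no Provisional Registration in force. So (d) is unavailable.
No exception applies. The general rule governs.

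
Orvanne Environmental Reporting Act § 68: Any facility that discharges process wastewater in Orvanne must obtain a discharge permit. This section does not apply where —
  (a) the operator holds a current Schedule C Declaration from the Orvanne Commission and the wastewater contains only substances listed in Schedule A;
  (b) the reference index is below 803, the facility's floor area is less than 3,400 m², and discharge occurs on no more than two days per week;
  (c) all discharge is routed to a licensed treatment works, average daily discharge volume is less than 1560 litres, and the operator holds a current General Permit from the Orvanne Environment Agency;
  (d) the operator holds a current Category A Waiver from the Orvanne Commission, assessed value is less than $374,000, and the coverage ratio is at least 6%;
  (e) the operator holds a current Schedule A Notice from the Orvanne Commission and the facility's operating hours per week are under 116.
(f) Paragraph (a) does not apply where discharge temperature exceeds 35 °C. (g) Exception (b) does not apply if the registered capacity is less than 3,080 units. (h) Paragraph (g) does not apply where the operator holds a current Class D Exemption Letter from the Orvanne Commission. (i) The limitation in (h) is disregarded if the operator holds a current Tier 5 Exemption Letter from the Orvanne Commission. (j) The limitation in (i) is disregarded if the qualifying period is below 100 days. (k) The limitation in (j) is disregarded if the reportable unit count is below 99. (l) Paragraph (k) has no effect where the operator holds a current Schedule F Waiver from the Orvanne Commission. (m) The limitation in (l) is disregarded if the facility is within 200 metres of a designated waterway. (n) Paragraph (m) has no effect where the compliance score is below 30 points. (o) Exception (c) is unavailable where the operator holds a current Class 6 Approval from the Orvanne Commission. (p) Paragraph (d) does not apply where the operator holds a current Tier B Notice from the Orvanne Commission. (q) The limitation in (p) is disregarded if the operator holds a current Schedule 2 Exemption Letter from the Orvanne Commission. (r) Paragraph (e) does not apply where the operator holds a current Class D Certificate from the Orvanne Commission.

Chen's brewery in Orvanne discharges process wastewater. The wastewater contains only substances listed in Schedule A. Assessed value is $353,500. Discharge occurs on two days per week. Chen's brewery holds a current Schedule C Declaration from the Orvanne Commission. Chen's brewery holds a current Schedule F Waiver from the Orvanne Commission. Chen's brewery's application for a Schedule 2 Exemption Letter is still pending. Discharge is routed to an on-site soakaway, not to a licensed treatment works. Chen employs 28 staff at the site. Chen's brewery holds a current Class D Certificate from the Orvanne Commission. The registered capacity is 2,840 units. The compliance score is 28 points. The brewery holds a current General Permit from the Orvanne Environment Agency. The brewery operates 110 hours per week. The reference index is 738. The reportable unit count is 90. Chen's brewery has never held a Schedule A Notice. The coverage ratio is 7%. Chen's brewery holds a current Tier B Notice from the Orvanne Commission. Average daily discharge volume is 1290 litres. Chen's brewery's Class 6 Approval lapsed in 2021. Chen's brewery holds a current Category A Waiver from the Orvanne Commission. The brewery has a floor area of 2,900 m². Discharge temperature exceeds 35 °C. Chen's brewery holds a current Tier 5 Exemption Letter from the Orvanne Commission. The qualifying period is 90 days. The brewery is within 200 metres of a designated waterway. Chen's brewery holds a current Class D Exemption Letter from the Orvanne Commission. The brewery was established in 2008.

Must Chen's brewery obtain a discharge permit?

Exception (a) is satisfied on its face — a current Schedule C Declaration is held; the wastewater is Schedule-A-only. Turning to paragraph (f): (f) is triggered — discharge temperature exceeds 35 °C. So (a) is unavailable.
Exception (b) is satisfied on its face — the reference index is 738, below the 803 limit; the facility's floor area is 2,900 m², less than the 3,400 m² limit; discharge occurs on no more than two days per week. Considering the limiting provisions: (g) would limit (b) — the registered capacity is 2,840 units, less than the 3,080 units limit — but (h) sets (g) aside: (h) is engaged — a current Class D Exemption Letter is held. (i) applies (a current Tier 5 Exemption Letter is held), but yields to (j): (j) is engaged — the qualifying period is 90 days, below the 100 days limit. (k) would limit (j) — the reportable unit count is 90, below the 99 limit — but (l) sets (k) aside: (l) is triggered — a current Schedule F Waiver is held. (m) would limit (l) — the brewery is within 200 m of a designated waterway — but (n) sets (m) aside: (n) operates against (m): the compliance score is 28 points, below the 30 points limit. So (b) applies.
Exception (c) requires that all discharge is routed to a licensed treatment works; but discharge is not routed to a licensed treatment works, so (c) is unavailable.
Exception (d): a current Category A Waiver is held; assessed value is $353,500, less than the $374,000 limit; the coverage ratio is 7%, meeting the 6% threshold — every condition holds. Turning to paragraphs (p)–(q): (p) applies — a current Tier B Notice is held. (q) is not triggered (there is no Schedule 2 Exemption Letter in force), so (p) stands. So (d) is unavailable.
Exception (e) does not apply: there is no Schedule A Notice in force.

No — exception (b) applies; Chen's brewery is not required to obtain a discharge permit.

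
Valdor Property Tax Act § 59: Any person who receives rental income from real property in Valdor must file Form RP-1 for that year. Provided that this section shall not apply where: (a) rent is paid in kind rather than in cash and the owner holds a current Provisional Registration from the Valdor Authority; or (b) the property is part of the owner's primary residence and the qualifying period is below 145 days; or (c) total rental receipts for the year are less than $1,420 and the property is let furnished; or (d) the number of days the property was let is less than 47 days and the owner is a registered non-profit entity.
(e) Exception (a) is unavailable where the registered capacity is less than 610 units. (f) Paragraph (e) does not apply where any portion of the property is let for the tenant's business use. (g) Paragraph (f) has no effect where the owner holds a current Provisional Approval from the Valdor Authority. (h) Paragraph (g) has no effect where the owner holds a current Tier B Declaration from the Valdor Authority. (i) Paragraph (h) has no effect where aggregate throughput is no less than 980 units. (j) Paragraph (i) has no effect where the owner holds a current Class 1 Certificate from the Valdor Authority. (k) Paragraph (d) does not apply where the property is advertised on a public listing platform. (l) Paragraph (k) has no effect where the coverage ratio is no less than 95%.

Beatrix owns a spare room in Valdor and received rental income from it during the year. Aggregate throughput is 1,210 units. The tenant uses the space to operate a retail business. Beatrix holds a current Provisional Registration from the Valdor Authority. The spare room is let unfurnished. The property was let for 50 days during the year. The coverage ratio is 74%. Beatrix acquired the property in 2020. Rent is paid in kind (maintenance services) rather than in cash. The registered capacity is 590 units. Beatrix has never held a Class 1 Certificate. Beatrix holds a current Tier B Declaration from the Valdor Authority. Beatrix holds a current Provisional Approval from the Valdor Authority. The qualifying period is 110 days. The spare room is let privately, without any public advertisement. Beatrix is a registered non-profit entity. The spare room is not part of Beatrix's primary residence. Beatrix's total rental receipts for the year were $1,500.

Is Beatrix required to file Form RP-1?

All of (a)'s requirements are met (rent is paid in kind; a current Provisional Registration is held). But: (e) is engaged — the registered capacity is 590 units, less than the 610 units limit. (f) would limit (e) — the space is let for business use — but (g) sets (f) aside: (g) is triggered — a current Provisional Approval is held. (h) is engaged (a current Tier B Declaration is held), but is overridden by (i): (i) operates against (h): aggregate throughput is 1,210 units, meeting the 980 units threshold. (j) is not engaged (there is no Class 1 Certificate in force), so (i) stands. Exception (a) does not apply.
Exception (b) requires that the property is part of the owner's primary residence; but the spare room is not part of the primary residence, so (b) is unavailable.
Exception (c) fails — total rental receipts for the year are $1,500, not less than $1,420.
Exception (d) fails — the number of days the property was let is 50 days, not less than 47 days.
No exception displaces § 59.

Yes — Beatrix must file Form RP-1.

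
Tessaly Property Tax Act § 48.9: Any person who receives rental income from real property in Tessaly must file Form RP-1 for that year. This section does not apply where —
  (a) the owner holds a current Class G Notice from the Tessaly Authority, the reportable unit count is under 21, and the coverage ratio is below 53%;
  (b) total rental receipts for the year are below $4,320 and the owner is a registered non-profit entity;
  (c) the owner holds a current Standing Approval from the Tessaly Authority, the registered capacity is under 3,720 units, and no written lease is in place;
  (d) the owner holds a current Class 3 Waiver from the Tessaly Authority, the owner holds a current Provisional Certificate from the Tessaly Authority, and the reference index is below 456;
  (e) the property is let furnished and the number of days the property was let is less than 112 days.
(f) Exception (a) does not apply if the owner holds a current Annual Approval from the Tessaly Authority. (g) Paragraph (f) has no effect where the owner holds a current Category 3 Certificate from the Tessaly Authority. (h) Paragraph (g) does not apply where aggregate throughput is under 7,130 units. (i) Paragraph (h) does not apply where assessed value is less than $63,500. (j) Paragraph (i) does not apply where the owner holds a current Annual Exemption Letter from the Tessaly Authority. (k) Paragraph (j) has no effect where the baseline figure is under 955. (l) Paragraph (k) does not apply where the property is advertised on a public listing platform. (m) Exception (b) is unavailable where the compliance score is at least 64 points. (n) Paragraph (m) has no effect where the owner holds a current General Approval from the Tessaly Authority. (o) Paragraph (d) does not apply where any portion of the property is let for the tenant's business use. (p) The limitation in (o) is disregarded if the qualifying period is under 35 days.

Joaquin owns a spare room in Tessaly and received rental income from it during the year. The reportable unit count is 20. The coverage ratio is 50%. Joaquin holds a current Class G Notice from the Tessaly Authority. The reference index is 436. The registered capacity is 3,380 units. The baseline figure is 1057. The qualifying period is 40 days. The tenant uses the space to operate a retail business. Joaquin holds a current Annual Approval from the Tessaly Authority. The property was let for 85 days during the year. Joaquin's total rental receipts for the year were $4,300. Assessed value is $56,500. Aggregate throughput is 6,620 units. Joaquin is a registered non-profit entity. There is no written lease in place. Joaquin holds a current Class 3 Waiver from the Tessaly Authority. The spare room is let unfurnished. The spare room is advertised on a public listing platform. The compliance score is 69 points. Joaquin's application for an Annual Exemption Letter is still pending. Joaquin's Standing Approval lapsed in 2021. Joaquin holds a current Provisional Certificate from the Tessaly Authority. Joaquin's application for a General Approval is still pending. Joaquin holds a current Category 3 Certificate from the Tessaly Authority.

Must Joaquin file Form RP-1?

Exception (a)'s conditions are all satisfied: a current Class G Notice is held; the reportable unit count is 20, under the 21 limit; the coverage ratio is 50%, below the 53% limit. Under paragraphs (f)–(l): (f) would limit (a) — a current Annual Approval is held — but (g) sets (f) aside: (g) operates against (f): a current Category 3 Certificate is held. (h) would limit (g) — aggregate throughput is 6,620 units, under the 7,130 units limit — but (i) sets (h) aside: (i) operates against (h): assessed value is $56,500, less than the $63,500 limit. (j), which would lift (i), is inapplicable — the Annual Exemption Letter is not current. So (a) applies.
Exception (b)'s conditions are all satisfied: total rental receipts for the year are $4,300, below the $4,320 limit; Joaquin is a registered non-profit. But: (m) operates against (b): the compliance score is 69 points, meeting the 64 points threshold. (n) does not operate here (no current General Approval is held), so (m) stands. Exception (b) does not apply.
Exception (c) does not apply: no current Standing Approval is held.
All of (d)'s requirements are met (a current Class 3 Waiver is held; a current Provisional Certificate is held; the reference index is 436, below the 456 limit). Turning to paragraphs (o)–(p): (o) operates against (d): the space is let for business use. (p), which would lift (o), does not operate here — the qualifying period is 40 days, not under 35 days. (d) is therefore removed.
Exception (e) fails — the property is let unfurnished.

No — exception (a) applies; Joaquin is not required to file Form RP-1.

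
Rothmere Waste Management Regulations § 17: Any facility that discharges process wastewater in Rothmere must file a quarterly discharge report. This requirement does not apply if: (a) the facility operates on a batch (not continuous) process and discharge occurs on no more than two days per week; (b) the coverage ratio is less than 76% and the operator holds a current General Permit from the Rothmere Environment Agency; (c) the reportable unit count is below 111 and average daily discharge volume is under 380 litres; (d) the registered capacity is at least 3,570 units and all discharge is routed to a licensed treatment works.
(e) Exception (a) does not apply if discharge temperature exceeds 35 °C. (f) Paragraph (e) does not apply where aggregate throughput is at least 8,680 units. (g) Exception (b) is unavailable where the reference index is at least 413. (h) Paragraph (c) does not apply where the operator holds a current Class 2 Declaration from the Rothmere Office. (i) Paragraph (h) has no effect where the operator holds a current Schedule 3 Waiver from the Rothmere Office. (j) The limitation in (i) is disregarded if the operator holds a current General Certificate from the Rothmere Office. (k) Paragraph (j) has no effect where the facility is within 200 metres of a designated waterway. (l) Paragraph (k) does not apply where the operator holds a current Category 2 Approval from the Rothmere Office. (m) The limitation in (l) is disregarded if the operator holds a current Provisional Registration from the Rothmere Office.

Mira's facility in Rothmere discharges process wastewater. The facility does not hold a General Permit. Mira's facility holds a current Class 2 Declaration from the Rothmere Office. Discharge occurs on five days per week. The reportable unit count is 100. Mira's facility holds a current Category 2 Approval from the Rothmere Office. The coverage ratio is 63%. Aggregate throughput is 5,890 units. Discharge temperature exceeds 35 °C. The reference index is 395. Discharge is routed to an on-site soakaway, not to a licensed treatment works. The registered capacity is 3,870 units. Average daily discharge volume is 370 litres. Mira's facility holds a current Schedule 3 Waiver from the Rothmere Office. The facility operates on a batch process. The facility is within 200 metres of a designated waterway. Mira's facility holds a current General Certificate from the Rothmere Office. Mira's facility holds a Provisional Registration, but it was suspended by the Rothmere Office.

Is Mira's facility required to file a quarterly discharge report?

Yes — Mira's facility must file a quarterly discharge report.

Exception (a) requires that discharge occurs on no more than two days per week; but discharge occurs on five days per week, so (a) is unavailable.
Exception (b) does not apply: no General Permit is held.
Exception (c): the reportable unit count is 100, below the 111 limit; average daily discharge volume is 370 litres, under the 380 litres limit — every condition holds. However, paragraphs (h)–(m) must be considered: (h) operates against (c): a current Class 2 Declaration is held. (i) would limit (h) — a current Schedule 3 Waiver is held — but (j) sets (i) aside: (j) operates against (i): a current General Certificate is held. (k) would limit (j) — the facility is within 200 m of a designated waterway — but (l) sets (k) aside: (l) operates against (k): a current Category 2 Approval is held. (m), which would lift (l), does not operate here — there is no Provisional Registration in force. Exception (c) does not apply.
Exception (d) does not apply: discharge is not routed to a licensed treatment works.
None of the exceptions is available; § 17 applies in full.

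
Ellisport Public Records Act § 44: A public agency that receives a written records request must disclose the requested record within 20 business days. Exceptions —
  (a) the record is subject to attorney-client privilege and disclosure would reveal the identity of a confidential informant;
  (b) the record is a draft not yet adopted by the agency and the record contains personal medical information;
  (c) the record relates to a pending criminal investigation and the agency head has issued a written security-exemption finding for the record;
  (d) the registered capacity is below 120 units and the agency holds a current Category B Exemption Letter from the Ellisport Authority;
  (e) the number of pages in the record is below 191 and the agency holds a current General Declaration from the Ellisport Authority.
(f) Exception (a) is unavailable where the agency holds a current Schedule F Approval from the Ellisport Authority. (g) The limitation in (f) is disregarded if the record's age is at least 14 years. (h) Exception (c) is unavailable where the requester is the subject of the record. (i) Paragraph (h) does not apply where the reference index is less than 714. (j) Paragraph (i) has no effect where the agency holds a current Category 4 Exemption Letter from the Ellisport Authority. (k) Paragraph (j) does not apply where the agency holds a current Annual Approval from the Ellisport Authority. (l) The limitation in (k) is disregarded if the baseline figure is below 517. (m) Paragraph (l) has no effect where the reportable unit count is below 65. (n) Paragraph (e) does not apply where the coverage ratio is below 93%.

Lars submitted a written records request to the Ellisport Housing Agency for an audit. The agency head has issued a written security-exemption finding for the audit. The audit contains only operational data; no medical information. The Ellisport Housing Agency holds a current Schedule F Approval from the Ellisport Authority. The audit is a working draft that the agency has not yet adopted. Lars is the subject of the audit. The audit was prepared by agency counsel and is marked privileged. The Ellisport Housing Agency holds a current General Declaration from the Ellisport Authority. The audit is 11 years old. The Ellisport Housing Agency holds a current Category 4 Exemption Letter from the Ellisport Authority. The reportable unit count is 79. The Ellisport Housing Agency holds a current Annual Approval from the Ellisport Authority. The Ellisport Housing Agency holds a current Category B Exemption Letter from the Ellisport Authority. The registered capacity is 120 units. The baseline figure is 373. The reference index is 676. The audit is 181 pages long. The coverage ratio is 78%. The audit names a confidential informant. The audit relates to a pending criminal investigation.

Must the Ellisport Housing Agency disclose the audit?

Yes — the Ellisport Housing Agency must disclose the audit.

Exception (a)'s conditions are all satisfied: the audit is privileged; the audit names a confidential informant. However, paragraphs (f)–(g) must be considered: (f) operates against (a): a current Schedule F Approval is held. (g), which would lift (f), is inapplicable — the record's age is 11 years, short of 14 years. (a) is therefore removed.
Exception (b) fails — the audit contains only operational data.
All of (c)'s requirements are met (the audit relates to a pending investigation; a written security-exemption finding has been issued). However, paragraphs (h)–(m) must be considered: (h) operates against (c): Lars is the subject of the audit. (i) operates (the reference index is 676, less than the 714 limit), but is overridden by (j): (j) is triggered — a current Category 4 Exemption Letter is held. (k) is engaged (a current Annual Approval is held), but is overridden by (l): (l) operates — the baseline figure is 373, below the 517 limit. (m), which would lift (l), is inapplicable — the reportable unit count is 79, not below 65. So (c) is unavailable.
Exception (d) fails — the registered capacity is 120 units, not below 120 units.
Exception (e) is satisfied on its face — the number of pages in the record is 181, below the 191 limit; a current General Declaration is held. Turning to paragraph (n): (n) operates against (e): the coverage ratio is 78%, below the 93% limit. (e) is therefore removed.
No exception displaces § 44.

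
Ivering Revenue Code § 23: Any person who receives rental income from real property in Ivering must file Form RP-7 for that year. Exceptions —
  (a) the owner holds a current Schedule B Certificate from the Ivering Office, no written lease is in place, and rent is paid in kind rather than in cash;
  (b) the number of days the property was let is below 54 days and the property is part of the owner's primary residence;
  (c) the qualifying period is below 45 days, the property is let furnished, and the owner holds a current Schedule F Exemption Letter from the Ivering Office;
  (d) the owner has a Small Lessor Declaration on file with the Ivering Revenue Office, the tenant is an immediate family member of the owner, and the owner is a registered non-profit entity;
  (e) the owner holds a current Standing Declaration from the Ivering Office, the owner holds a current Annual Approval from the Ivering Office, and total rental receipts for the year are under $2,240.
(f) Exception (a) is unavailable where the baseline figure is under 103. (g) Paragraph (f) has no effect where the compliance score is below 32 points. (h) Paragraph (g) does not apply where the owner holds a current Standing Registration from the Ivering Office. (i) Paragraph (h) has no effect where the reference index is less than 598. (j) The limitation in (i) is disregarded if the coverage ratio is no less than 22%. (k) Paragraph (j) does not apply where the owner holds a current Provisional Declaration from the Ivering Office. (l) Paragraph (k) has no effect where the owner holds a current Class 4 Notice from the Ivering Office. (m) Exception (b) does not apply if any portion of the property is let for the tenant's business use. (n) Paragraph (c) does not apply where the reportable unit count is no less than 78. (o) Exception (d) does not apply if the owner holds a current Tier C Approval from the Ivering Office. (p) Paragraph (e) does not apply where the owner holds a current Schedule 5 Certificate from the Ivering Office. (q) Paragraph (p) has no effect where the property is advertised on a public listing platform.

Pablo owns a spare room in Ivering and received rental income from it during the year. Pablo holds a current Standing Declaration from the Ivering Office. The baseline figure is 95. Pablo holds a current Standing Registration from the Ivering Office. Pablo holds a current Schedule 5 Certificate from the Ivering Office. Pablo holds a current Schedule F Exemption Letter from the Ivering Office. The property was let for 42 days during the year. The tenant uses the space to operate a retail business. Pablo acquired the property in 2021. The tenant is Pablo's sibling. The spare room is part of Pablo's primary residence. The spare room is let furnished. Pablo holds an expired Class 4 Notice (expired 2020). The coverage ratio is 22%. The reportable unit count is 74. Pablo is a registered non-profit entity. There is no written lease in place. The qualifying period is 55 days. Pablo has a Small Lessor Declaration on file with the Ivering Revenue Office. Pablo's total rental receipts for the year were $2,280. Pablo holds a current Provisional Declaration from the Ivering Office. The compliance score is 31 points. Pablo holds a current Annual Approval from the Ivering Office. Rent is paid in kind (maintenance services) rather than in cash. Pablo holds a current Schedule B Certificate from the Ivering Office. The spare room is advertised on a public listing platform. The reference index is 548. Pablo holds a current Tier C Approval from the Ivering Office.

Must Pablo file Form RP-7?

Exception (a) is satisfied on its face — a current Schedule B Certificate is held; there is no written lease; rent is paid in kind. As to paragraphs (f)–(l): (f) would limit (a) — the baseline figure is 95, under the 103 limit — but (g) sets (f) aside: (g) operates against (f): the compliance score is 31 points, below the 32 points limit. (h) operates (a current Standing Registration is held), but is displaced by (i): (i) is triggered — the reference index is 548, less than the 598 limit. (j) operates (the coverage ratio is 22%, meeting the 22% threshold), but is overridden by (k): (k) operates against (j): a current Provisional Declaration is held. (l) does not operate here (there is no Class 4 Notice in force), so (k) stands. So (a) applies.
All of (b)'s requirements are met (the number of days the property was let is 42 days, below the 54 days limit; the spare room is part of the primary residence). Turning to paragraph (m): (m) is engaged — the space is let for business use. (b) is therefore removed.
Exception (c) does not apply: the qualifying period is 55 days, not below 45 days.
All of (d)'s requirements are met (a Small Lessor Declaration is on file; the tenant is an immediate family member; Pablo is a registered non-profit). But applying paragraph (o): (o) is engaged — a current Tier C Approval is held. Exception (d) does not apply.
Exception (e) does not apply: total rental receipts for the year are $2,280, not under $2,240.

No — exception (a) applies; Pablo is not required to file Form RP-7.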